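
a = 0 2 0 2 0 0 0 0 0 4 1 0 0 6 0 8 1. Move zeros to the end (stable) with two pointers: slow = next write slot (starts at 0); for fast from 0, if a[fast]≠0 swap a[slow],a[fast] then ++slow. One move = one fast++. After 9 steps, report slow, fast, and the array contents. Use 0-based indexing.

slow=0 fast=0: a[fast]=0, fast++
slow=0 fast=1: a[fast]=2≠0 swap→a[0]=2, slow++,fast++
slow=1 fast=2: a[fast]=0, fast++
slow=1 fast=3: a[fast]=2≠0 swap→a[1]=2, slow++,fast++
slow=2 fast=4: a[fast]=0, fast++
slow=2 fast=5: a[fast]=0, fast++
slow=2 fast=6: a[fast]=0, fast++
slow=2 fast=7: a[fast]=0, fast++
slow=2 fast=8: a[fast]=0, fast++

slow=2, fast=9, a=[2, 2, 0, 0, 0, 0, 0, 0, 0, 4, 1, 0, 0, 6, 0, 8, 1]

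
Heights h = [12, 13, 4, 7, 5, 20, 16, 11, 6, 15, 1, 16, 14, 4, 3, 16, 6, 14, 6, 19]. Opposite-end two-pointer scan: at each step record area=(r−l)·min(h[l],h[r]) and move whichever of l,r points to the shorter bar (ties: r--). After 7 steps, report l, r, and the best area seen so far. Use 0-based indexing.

[0,19] min(12,19)*19=228 best=228 * → l++
[1,19] min(13,19)*18=234 best=234 * → l++
[2,19] min(4,19)*17=68 best=234 → l++
[3,19] min(7,19)*16=112 best=234 → l++
[4,19] min(5,19)*15=75 best=234 → l++
[5,19] min(20,19)*14=266 best=266 * → r--
[5,18] min(20,6)*13=78 best=266 → r--

l=5, r=17, best area=266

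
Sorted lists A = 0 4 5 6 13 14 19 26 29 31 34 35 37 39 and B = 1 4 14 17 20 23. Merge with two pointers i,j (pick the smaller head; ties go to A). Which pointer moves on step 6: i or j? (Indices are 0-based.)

i

[i=0,j=0] A[i]=0<=B[j]=1 take 0 → i++
[i=1,j=0] A[i]=4>B[j]=1 take 1 → j++
[i=1,j=1] A[i]=4<=B[j]=4 take 4 → i++
[i=2,j=1] A[i]=5>B[j]=4 take 4 → j++
[i=2,j=2] A[i]=5<=B[j]=14 take 5 → i++
[i=3,j=2] A[i]=6<=B[j]=14 take 6 → i++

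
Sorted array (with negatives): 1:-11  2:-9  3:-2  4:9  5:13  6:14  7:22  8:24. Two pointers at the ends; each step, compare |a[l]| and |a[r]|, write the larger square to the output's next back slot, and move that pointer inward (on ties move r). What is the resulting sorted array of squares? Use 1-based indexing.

[4, 81, 81, 121, 169, 196, 484, 576]

l=1 r=8: |-11|<=|24| out[8]=576, r--
l=1 r=7: |-11|<=|22| out[7]=484, r--
l=1 r=6: |-11|<=|14| out[6]=196, r--
l=1 r=5: |-11|<=|13| out[5]=169, r--
l=1 r=4: |-11|>|9| out[4]=121, l++
l=2 r=4: |-9|<=|9| out[3]=81, r--
l=2 r=3: |-9|>|-2| out[2]=81, l++
l=3 r=3: |-2|<=|-2| out[1]=4, r--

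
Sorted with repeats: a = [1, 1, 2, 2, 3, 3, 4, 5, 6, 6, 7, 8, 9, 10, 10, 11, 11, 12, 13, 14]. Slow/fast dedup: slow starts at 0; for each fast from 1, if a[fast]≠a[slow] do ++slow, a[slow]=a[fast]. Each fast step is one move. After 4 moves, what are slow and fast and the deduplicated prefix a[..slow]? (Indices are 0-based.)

slow=0 fast=1: a[fast]=1=a[slow] dup, fast++
slow=0 fast=2: a[fast]=2≠a[slow]=1 write a[1]=2, slow++,fast++
slow=1 fast=3: a[fast]=2=a[slow] dup, fast++
slow=1 fast=4: a[fast]=3≠a[slow]=2 write a[2]=3, slow++,fast++

slow=2, fast=5, prefix=[1, 2, 3]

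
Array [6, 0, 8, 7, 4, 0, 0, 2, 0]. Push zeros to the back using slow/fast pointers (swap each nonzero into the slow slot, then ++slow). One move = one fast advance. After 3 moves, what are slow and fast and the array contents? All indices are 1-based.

slow=3, fast=4, a=[6, 8, 0, 7, 4, 0, 0, 2, 0]

slow=1 fast=1: a[fast]=6≠0 swap→a[1]=6, slow++,fast++
slow=2 fast=2: a[fast]=0, fast++
slow=2 fast=3: a[fast]=8≠0 swap→a[2]=8, slow++,fast++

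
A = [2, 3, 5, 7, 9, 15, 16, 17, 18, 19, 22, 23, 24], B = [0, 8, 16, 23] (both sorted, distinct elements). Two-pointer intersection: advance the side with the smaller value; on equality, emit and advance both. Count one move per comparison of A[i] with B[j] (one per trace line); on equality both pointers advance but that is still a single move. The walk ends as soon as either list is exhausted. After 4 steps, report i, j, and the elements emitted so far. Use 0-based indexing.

i=3, j=1, emitted=[]

[i=0,j=0] 2>0 → j++
[i=0,j=1] 2<8 → i++
[i=1,j=1] 3<8 → i++
[i=2,j=1] 5<8 → i++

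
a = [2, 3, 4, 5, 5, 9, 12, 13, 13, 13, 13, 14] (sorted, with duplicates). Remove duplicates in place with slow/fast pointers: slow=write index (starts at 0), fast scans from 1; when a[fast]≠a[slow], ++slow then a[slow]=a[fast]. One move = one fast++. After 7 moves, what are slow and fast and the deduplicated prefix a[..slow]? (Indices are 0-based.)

(s=0,f=1) a[fast]=3≠a[slow]=2 write a[1]=3 → slow++,fast++
(s=1,f=2) a[fast]=4≠a[slow]=3 write a[2]=4 → slow++,fast++
(s=2,f=3) a[fast]=5≠a[slow]=4 write a[3]=5 → slow++,fast++
(s=3,f=4) a[fast]=5=a[slow] dup → fast++
(s=3,f=5) a[fast]=9≠a[slow]=5 write a[4]=9 → slow++,fast++
(s=4,f=6) a[fast]=12≠a[slow]=9 write a[5]=12 → slow++,fast++
(s=5,f=7) a[fast]=13≠a[slow]=12 write a[6]=13 → slow++,fast++

slow=6, fast=8, prefix=[2, 3, 4, 5, 9, 12, 13]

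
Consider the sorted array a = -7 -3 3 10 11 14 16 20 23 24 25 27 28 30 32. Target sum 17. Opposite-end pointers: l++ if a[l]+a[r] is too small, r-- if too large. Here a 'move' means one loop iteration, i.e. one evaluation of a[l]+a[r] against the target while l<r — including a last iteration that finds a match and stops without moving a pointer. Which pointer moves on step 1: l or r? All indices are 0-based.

r

l=0 r=14: -7+32=25 >17, r--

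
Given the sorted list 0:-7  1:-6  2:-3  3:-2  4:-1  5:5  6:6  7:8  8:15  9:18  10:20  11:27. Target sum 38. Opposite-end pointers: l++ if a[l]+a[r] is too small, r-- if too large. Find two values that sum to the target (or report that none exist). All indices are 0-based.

(18, 20)

l=0 r=11: -7+27=20 <38, l++
l=1 r=11: -6+27=21 <38, l++
l=2 r=11: -3+27=24 <38, l++
l=3 r=11: -2+27=25 <38, l++
l=4 r=11: -1+27=26 <38, l++
l=5 r=11: 5+27=32 <38, l++
l=6 r=11: 6+27=33 <38, l++
l=7 r=11: 8+27=35 <38, l++
l=8 r=11: 15+27=42 >38, r--
l=8 r=10: 15+20=35 <38, l++
l=9 r=10: 18+20=38, found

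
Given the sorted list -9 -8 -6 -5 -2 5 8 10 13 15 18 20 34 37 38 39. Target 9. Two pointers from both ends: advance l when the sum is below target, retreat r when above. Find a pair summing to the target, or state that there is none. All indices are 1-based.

l=1 r=16: -9+39=30 >9, r--
l=1 r=15: -9+38=29 >9, r--
l=1 r=14: -9+37=28 >9, r--
l=1 r=13: -9+34=25 >9, r--
l=1 r=12: -9+20=11 >9, r--
l=1 r=11: -9+18=9, found

(-9, 18)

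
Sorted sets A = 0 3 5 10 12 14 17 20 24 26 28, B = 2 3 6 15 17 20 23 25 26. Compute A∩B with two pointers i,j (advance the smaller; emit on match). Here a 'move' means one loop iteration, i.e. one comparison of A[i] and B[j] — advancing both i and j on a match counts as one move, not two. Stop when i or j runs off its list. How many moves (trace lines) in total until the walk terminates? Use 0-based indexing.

i=0 j=0: 0<2, i++
i=1 j=0: 3>2, j++
i=1 j=1: 3==3 emit, i++,j++
i=2 j=2: 5<6, i++
i=3 j=2: 10>6, j++
i=3 j=3: 10<15, i++
i=4 j=3: 12<15, i++
i=5 j=3: 14<15, i++
i=6 j=3: 17>15, j++
i=6 j=4: 17==17 emit, i++,j++
i=7 j=5: 20==20 emit, i++,j++
i=8 j=6: 24>23, j++
i=8 j=7: 24<25, i++
i=9 j=7: 26>25, j++
i=9 j=8: 26==26 emit, i++,j++

15 moves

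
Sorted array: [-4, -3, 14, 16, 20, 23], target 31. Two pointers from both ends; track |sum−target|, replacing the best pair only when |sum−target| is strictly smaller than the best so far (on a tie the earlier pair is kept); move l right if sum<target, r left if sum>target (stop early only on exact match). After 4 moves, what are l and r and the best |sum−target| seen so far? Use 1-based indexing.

l=3, r=4, best |Δ|=3

[1,6] -4+23=19 d=12 * → l++
[2,6] -3+23=20 d=11 * → l++
[3,6] 14+23=37 d=6 * → r--
[3,5] 14+20=34 d=3 * → r--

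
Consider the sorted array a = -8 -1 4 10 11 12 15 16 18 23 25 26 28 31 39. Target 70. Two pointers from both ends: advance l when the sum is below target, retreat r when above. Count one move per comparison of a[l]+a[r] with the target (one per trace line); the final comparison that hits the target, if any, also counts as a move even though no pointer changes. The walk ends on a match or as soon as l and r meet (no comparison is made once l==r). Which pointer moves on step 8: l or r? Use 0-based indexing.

l=0 r=14: -8+39=31 <70, l++
l=1 r=14: -1+39=38 <70, l++
l=2 r=14: 4+39=43 <70, l++
l=3 r=14: 10+39=49 <70, l++
l=4 r=14: 11+39=50 <70, l++
l=5 r=14: 12+39=51 <70, l++
l=6 r=14: 15+39=54 <70, l++
l=7 r=14: 16+39=55 <70, l++

l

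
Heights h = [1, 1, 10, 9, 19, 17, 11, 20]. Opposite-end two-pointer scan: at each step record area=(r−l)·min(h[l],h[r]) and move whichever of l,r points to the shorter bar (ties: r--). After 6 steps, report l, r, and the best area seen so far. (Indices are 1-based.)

l=7, r=8, best area=57

[1,8] min(1,20)*7=7 best=7 * → l++
[2,8] min(1,20)*6=6 best=7 → l++
[3,8] min(10,20)*5=50 best=50 * → l++
[4,8] min(9,20)*4=36 best=50 → l++
[5,8] min(19,20)*3=57 best=57 * → l++
[6,8] min(17,20)*2=34 best=57 → l++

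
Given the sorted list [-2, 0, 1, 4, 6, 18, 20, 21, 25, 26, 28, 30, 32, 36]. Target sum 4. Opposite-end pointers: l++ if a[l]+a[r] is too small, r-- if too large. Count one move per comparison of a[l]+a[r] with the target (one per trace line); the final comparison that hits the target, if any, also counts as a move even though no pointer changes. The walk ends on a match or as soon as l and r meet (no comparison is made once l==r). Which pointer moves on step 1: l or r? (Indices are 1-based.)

l=1 r=14: -2+36=34 >4, r--

r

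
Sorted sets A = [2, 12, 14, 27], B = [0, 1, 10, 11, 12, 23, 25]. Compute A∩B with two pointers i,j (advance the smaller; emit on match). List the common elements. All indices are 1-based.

[i=1,j=1] 2>0 → j++
[i=1,j=2] 2>1 → j++
[i=1,j=3] 2<10 → i++
[i=2,j=3] 12>10 → j++
[i=2,j=4] 12>11 → j++
[i=2,j=5] 12==12 emit → i++,j++
[i=3,j=6] 14<23 → i++
[i=4,j=6] 27>23 → j++
[i=4,j=7] 27>25 → j++

intersection = [12]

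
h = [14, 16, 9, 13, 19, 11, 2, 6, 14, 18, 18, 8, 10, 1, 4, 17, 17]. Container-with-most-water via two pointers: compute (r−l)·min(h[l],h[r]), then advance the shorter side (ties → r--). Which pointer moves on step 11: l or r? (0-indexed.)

l=0 r=16: min(14,17)*16=224 best=224 *, l++
l=1 r=16: min(16,17)*15=240 best=240 *, l++
l=2 r=16: min(9,17)*14=126 best=240, l++
l=3 r=16: min(13,17)*13=169 best=240, l++
l=4 r=16: min(19,17)*12=204 best=240, r--
l=4 r=15: min(19,17)*11=187 best=240, r--
l=4 r=14: min(19,4)*10=40 best=240, r--
l=4 r=13: min(19,1)*9=9 best=240, r--
l=4 r=12: min(19,10)*8=80 best=240, r--
l=4 r=11: min(19,8)*7=56 best=240, r--
l=4 r=10: min(19,18)*6=108 best=240, r--

r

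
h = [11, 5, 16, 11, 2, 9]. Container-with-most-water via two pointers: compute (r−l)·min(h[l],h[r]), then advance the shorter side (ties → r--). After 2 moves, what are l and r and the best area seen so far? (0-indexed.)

[0,5] min(11,9)*5=45 best=45 * → r--
[0,4] min(11,2)*4=8 best=45 → r--

l=0, r=3, best area=45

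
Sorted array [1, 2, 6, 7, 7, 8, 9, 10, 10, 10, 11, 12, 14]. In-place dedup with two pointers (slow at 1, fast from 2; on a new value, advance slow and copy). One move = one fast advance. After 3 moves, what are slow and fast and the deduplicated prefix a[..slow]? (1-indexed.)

slow=4, fast=5, prefix=[1, 2, 6, 7]

(s=1,f=2) a[fast]=2≠a[slow]=1 write a[2]=2 → slow++,fast++
(s=2,f=3) a[fast]=6≠a[slow]=2 write a[3]=6 → slow++,fast++
(s=3,f=4) a[fast]=7≠a[slow]=6 write a[4]=7 → slow++,fast++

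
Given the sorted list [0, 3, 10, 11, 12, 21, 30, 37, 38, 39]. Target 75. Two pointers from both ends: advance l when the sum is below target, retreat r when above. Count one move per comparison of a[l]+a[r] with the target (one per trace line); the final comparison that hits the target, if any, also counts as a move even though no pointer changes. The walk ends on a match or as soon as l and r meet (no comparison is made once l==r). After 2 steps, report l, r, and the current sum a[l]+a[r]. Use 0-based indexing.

l=2, r=9, sum=49

l=0 r=9: 0+39=39 <75, l++
l=1 r=9: 3+39=42 <75, l++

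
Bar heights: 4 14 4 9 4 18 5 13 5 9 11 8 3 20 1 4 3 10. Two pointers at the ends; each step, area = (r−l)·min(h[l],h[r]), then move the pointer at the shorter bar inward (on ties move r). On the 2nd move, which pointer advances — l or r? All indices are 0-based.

r

[0,17] min(4,10)*17=68 best=68 * → l++
[1,17] min(14,10)*16=160 best=160 * → r--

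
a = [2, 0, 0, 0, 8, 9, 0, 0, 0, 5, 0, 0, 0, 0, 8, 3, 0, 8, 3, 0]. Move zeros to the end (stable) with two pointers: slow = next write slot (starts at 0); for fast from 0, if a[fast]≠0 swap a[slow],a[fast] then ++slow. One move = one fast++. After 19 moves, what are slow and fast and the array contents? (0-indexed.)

slow=0 fast=0: a[fast]=2≠0 swap→a[0]=2, slow++,fast++
slow=1 fast=1: a[fast]=0, fast++
slow=1 fast=2: a[fast]=0, fast++
slow=1 fast=3: a[fast]=0, fast++
slow=1 fast=4: a[fast]=8≠0 swap→a[1]=8, slow++,fast++
slow=2 fast=5: a[fast]=9≠0 swap→a[2]=9, slow++,fast++
slow=3 fast=6: a[fast]=0, fast++
slow=3 fast=7: a[fast]=0, fast++
slow=3 fast=8: a[fast]=0, fast++
slow=3 fast=9: a[fast]=5≠0 swap→a[3]=5, slow++,fast++
slow=4 fast=10: a[fast]=0, fast++
slow=4 fast=11: a[fast]=0, fast++
slow=4 fast=12: a[fast]=0, fast++
slow=4 fast=13: a[fast]=0, fast++
slow=4 fast=14: a[fast]=8≠0 swap→a[4]=8, slow++,fast++
slow=5 fast=15: a[fast]=3≠0 swap→a[5]=3, slow++,fast++
slow=6 fast=16: a[fast]=0, fast++
slow=6 fast=17: a[fast]=8≠0 swap→a[6]=8, slow++,fast++
slow=7 fast=18: a[fast]=3≠0 swap→a[7]=3, slow++,fast++

slow=8, fast=19, a=[2, 8, 9, 5, 8, 3, 8, 3, 0, 0, 0, 0, 0, 0, 0, 0, 0, 0, 0, 0]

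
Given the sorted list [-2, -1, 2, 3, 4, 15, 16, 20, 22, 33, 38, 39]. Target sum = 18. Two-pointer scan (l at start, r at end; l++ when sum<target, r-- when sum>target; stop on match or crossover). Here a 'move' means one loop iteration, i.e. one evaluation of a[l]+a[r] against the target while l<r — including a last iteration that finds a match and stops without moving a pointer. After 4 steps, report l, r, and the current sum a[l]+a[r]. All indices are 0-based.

l=0, r=7, sum=18

[0,11] -2+39=37 >18 → r--
[0,10] -2+38=36 >18 → r--
[0,9] -2+33=31 >18 → r--
[0,8] -2+22=20 >18 → r--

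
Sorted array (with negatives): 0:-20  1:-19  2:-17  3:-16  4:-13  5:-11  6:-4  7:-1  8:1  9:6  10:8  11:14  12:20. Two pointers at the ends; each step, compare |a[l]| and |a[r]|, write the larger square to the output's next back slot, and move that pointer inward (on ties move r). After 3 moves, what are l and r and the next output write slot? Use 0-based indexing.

l=0 r=12: |-20|<=|20| out[12]=400, r--
l=0 r=11: |-20|>|14| out[11]=400, l++
l=1 r=11: |-19|>|14| out[10]=361, l++

l=2, r=11, next write slot=9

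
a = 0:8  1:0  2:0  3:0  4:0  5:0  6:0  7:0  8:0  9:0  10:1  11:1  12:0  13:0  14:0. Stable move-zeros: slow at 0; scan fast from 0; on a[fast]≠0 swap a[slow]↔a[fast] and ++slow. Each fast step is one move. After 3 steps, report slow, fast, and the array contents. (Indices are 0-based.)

(s=0,f=0) a[fast]=8≠0 swap→a[0]=8 → slow++,fast++
(s=1,f=1) a[fast]=0 → fast++
(s=1,f=2) a[fast]=0 → fast++

slow=1, fast=3, a=[8, 0, 0, 0, 0, 0, 0, 0, 0, 0, 1, 1, 0, 0, 0]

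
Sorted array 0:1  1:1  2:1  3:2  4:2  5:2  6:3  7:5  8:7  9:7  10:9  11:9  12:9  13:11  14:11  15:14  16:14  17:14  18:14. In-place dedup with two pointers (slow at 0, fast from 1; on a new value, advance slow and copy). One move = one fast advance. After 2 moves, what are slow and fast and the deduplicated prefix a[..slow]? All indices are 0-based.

slow=0 fast=1: a[fast]=1=a[slow] dup, fast++
slow=0 fast=2: a[fast]=1=a[slow] dup, fast++

slow=0, fast=3, prefix=[1]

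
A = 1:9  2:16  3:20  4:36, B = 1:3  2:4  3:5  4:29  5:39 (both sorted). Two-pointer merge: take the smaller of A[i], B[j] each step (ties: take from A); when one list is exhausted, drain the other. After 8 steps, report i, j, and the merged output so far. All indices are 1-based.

[i=1,j=1] A[i]=9>B[j]=3 take 3 → j++
[i=1,j=2] A[i]=9>B[j]=4 take 4 → j++
[i=1,j=3] A[i]=9>B[j]=5 take 5 → j++
[i=1,j=4] A[i]=9<=B[j]=29 take 9 → i++
[i=2,j=4] A[i]=16<=B[j]=29 take 16 → i++
[i=3,j=4] A[i]=20<=B[j]=29 take 20 → i++
[i=4,j=4] A[i]=36>B[j]=29 take 29 → j++
[i=4,j=5] A[i]=36<=B[j]=39 take 36 → i++

i=5, j=5, merged so far=[3, 4, 5, 9, 16, 20, 29, 36]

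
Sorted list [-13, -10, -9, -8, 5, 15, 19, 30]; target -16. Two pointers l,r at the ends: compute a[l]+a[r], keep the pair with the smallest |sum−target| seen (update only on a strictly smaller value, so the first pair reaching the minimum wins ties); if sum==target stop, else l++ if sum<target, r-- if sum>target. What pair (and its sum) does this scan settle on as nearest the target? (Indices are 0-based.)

[0,7] -13+30=17 d=33 * → r--
[0,6] -13+19=6 d=22 * → r--
[0,5] -13+15=2 d=18 * → r--
[0,4] -13+5=-8 d=8 * → r--
[0,3] -13+-8=-21 d=5 * → l++
[1,3] -10+-8=-18 d=2 * → l++
[2,3] -9+-8=-17 d=1 * → l++

pair (-9, -8) with sum -17 (|Δ|=1)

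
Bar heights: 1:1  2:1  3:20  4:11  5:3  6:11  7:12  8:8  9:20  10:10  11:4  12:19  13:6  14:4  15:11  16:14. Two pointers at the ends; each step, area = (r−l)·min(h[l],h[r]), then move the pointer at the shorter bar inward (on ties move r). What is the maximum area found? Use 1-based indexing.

max area = 182

l=1 r=16: min(1,14)*15=15 best=15 *, l++
l=2 r=16: min(1,14)*14=14 best=15, l++
l=3 r=16: min(20,14)*13=182 best=182 *, r--
l=3 r=15: min(20,11)*12=132 best=182, r--
l=3 r=14: min(20,4)*11=44 best=182, r--
l=3 r=13: min(20,6)*10=60 best=182, r--
l=3 r=12: min(20,19)*9=171 best=182, r--
l=3 r=11: min(20,4)*8=32 best=182, r--
l=3 r=10: min(20,10)*7=70 best=182, r--
l=3 r=9: min(20,20)*6=120 best=182, r--
l=3 r=8: min(20,8)*5=40 best=182, r--
l=3 r=7: min(20,12)*4=48 best=182, r--
l=3 r=6: min(20,11)*3=33 best=182, r--
l=3 r=5: min(20,3)*2=6 best=182, r--
l=3 r=4: min(20,11)*1=11 best=182, r--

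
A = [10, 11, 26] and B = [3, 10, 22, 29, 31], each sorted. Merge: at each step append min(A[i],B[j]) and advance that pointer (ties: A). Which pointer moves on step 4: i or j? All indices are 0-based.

i

[i=0,j=0] A[i]=10>B[j]=3 take 3 → j++
[i=0,j=1] A[i]=10<=B[j]=10 take 10 → i++
[i=1,j=1] A[i]=11>B[j]=10 take 10 → j++
[i=1,j=2] A[i]=11<=B[j]=22 take 11 → i++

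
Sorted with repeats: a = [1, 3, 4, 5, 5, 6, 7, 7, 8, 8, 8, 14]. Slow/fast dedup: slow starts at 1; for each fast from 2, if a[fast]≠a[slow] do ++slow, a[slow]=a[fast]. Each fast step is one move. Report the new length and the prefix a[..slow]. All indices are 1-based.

length 8; prefix = [1, 3, 4, 5, 6, 7, 8, 14]

slow=1 fast=2: a[fast]=3≠a[slow]=1 write a[2]=3, slow++,fast++
slow=2 fast=3: a[fast]=4≠a[slow]=3 write a[3]=4, slow++,fast++
slow=3 fast=4: a[fast]=5≠a[slow]=4 write a[4]=5, slow++,fast++
slow=4 fast=5: a[fast]=5=a[slow] dup, fast++
slow=4 fast=6: a[fast]=6≠a[slow]=5 write a[5]=6, slow++,fast++
slow=5 fast=7: a[fast]=7≠a[slow]=6 write a[6]=7, slow++,fast++
slow=6 fast=8: a[fast]=7=a[slow] dup, fast++
slow=6 fast=9: a[fast]=8≠a[slow]=7 write a[7]=8, slow++,fast++
slow=7 fast=10: a[fast]=8=a[slow] dup, fast++
slow=7 fast=11: a[fast]=8=a[slow] dup, fast++
slow=7 fast=12: a[fast]=14≠a[slow]=8 write a[8]=14, slow++,fast++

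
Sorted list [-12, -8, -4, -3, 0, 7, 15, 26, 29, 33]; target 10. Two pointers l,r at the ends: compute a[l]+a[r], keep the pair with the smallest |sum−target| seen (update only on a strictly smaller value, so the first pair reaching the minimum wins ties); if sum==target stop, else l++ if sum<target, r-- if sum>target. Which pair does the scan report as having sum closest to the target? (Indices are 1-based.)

l=1 r=10: -12+33=21 d=11 *, r--
l=1 r=9: -12+29=17 d=7 *, r--
l=1 r=8: -12+26=14 d=4 *, r--
l=1 r=7: -12+15=3 d=7, l++
l=2 r=7: -8+15=7 d=3 *, l++
l=3 r=7: -4+15=11 d=1 *, r--
l=3 r=6: -4+7=3 d=7, l++
l=4 r=6: -3+7=4 d=6, l++
l=5 r=6: 0+7=7 d=3, l++

pair (-4, 15) with sum 11 (|Δ|=1)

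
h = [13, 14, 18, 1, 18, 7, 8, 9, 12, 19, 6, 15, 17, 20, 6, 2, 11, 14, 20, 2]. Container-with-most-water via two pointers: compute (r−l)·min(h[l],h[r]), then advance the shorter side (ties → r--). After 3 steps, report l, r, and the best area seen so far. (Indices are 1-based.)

l=3, r=19, best area=238

l=1 r=20: min(13,2)*19=38 best=38 *, r--
l=1 r=19: min(13,20)*18=234 best=234 *, l++
l=2 r=19: min(14,20)*17=238 best=238 *, l++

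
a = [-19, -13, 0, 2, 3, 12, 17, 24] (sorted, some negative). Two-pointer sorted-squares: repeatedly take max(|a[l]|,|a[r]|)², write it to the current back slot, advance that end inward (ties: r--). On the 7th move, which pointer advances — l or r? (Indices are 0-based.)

r

l=0 r=7: |-19|<=|24| out[7]=576, r--
l=0 r=6: |-19|>|17| out[6]=361, l++
l=1 r=6: |-13|<=|17| out[5]=289, r--
l=1 r=5: |-13|>|12| out[4]=169, l++
l=2 r=5: |0|<=|12| out[3]=144, r--
l=2 r=4: |0|<=|3| out[2]=9, r--
l=2 r=3: |0|<=|2| out[1]=4, r--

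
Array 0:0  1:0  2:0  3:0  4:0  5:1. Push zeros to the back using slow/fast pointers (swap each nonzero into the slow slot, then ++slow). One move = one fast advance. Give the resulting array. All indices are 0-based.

[1, 0, 0, 0, 0, 0]

(s=0,f=0) a[fast]=0 → fast++
(s=0,f=1) a[fast]=0 → fast++
(s=0,f=2) a[fast]=0 → fast++
(s=0,f=3) a[fast]=0 → fast++
(s=0,f=4) a[fast]=0 → fast++
(s=0,f=5) a[fast]=1≠0 swap→a[0]=1 → slow++,fast++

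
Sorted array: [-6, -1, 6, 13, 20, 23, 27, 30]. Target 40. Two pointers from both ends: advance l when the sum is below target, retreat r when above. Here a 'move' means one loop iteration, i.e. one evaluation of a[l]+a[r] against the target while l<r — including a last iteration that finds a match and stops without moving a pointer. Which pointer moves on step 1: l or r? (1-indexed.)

l

l=1 r=8: -6+30=24 <40, l++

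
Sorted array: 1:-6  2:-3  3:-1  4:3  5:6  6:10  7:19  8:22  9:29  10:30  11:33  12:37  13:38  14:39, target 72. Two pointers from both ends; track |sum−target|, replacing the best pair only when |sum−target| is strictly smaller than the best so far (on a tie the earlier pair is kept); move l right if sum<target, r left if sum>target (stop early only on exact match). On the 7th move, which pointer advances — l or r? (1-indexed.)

l

[1,14] -6+39=33 d=39 * → l++
[2,14] -3+39=36 d=36 * → l++
[3,14] -1+39=38 d=34 * → l++
[4,14] 3+39=42 d=30 * → l++
[5,14] 6+39=45 d=27 * → l++
[6,14] 10+39=49 d=23 * → l++
[7,14] 19+39=58 d=14 * → l++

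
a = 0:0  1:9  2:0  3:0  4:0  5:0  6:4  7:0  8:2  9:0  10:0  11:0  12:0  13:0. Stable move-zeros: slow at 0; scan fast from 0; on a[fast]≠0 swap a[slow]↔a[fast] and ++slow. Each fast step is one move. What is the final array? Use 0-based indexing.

slow=0 fast=0: a[fast]=0, fast++
slow=0 fast=1: a[fast]=9≠0 swap→a[0]=9, slow++,fast++
slow=1 fast=2: a[fast]=0, fast++
slow=1 fast=3: a[fast]=0, fast++
slow=1 fast=4: a[fast]=0, fast++
slow=1 fast=5: a[fast]=0, fast++
slow=1 fast=6: a[fast]=4≠0 swap→a[1]=4, slow++,fast++
slow=2 fast=7: a[fast]=0, fast++
slow=2 fast=8: a[fast]=2≠0 swap→a[2]=2, slow++,fast++
slow=3 fast=9: a[fast]=0, fast++
slow=3 fast=10: a[fast]=0, fast++
slow=3 fast=11: a[fast]=0, fast++
slow=3 fast=12: a[fast]=0, fast++
slow=3 fast=13: a[fast]=0, fast++

[9, 4, 2, 0, 0, 0, 0, 0, 0, 0, 0, 0, 0, 0]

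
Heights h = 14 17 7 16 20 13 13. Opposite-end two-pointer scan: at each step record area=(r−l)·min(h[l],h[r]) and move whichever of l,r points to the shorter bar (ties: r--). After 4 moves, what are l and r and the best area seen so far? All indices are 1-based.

l=1 r=7: min(14,13)*6=78 best=78 *, r--
l=1 r=6: min(14,13)*5=65 best=78, r--
l=1 r=5: min(14,20)*4=56 best=78, l++
l=2 r=5: min(17,20)*3=51 best=78, l++

l=3, r=5, best area=78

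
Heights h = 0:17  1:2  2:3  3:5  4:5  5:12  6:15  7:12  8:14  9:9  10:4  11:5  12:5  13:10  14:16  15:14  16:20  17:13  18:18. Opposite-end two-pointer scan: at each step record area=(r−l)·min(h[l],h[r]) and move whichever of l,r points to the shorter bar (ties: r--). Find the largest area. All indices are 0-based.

max area = 306

[0,18] min(17,18)*18=306 best=306 * → l++
[1,18] min(2,18)*17=34 best=306 → l++
[2,18] min(3,18)*16=48 best=306 → l++
[3,18] min(5,18)*15=75 best=306 → l++
[4,18] min(5,18)*14=70 best=306 → l++
[5,18] min(12,18)*13=156 best=306 → l++
[6,18] min(15,18)*12=180 best=306 → l++
[7,18] min(12,18)*11=132 best=306 → l++
[8,18] min(14,18)*10=140 best=306 → l++
[9,18] min(9,18)*9=81 best=306 → l++
[10,18] min(4,18)*8=32 best=306 → l++
[11,18] min(5,18)*7=35 best=306 → l++
[12,18] min(5,18)*6=30 best=306 → l++
[13,18] min(10,18)*5=50 best=306 → l++
[14,18] min(16,18)*4=64 best=306 → l++
[15,18] min(14,18)*3=42 best=306 → l++
[16,18] min(20,18)*2=36 best=306 → r--
[16,17] min(20,13)*1=13 best=306 → r--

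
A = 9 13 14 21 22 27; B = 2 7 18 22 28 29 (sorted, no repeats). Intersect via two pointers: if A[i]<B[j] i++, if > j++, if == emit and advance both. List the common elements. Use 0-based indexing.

intersection = [22]

[i=0,j=0] 9>2 → j++
[i=0,j=1] 9>7 → j++
[i=0,j=2] 9<18 → i++
[i=1,j=2] 13<18 → i++
[i=2,j=2] 14<18 → i++
[i=3,j=2] 21>18 → j++
[i=3,j=3] 21<22 → i++
[i=4,j=3] 22==22 emit → i++,j++
[i=5,j=4] 27<28 → i++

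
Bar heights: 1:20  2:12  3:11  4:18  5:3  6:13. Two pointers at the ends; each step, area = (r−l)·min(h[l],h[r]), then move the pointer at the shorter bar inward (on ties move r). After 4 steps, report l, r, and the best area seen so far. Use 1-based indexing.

l=1 r=6: min(20,13)*5=65 best=65 *, r--
l=1 r=5: min(20,3)*4=12 best=65, r--
l=1 r=4: min(20,18)*3=54 best=65, r--
l=1 r=3: min(20,11)*2=22 best=65, r--

l=1, r=2, best area=65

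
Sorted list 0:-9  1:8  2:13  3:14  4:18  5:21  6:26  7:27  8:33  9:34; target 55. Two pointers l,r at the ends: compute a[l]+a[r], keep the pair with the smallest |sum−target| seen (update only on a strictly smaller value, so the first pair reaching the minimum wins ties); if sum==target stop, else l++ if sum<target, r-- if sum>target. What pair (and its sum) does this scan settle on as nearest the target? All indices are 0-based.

[0,9] -9+34=25 d=30 * → l++
[1,9] 8+34=42 d=13 * → l++
[2,9] 13+34=47 d=8 * → l++
[3,9] 14+34=48 d=7 * → l++
[4,9] 18+34=52 d=3 * → l++
[5,9] 21+34=55 d=0 * → stop

pair (21, 34) with sum 55 (|Δ|=0)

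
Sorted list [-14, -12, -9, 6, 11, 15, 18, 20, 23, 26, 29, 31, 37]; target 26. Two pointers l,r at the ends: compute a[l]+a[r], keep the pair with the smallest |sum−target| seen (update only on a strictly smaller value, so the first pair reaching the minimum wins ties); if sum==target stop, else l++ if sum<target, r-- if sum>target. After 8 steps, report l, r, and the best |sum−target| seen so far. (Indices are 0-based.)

l=3, r=7, best |Δ|=1

[0,12] -14+37=23 d=3 * → l++
[1,12] -12+37=25 d=1 * → l++
[2,12] -9+37=28 d=2 → r--
[2,11] -9+31=22 d=4 → l++
[3,11] 6+31=37 d=11 → r--
[3,10] 6+29=35 d=9 → r--
[3,9] 6+26=32 d=6 → r--
[3,8] 6+23=29 d=3 → r--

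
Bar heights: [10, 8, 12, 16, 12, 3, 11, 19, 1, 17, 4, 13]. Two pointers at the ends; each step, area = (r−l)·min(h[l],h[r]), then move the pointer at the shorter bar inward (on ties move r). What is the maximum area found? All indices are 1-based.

[1,12] min(10,13)*11=110 best=110 * → l++
[2,12] min(8,13)*10=80 best=110 → l++
[3,12] min(12,13)*9=108 best=110 → l++
[4,12] min(16,13)*8=104 best=110 → r--
[4,11] min(16,4)*7=28 best=110 → r--
[4,10] min(16,17)*6=96 best=110 → l++
[5,10] min(12,17)*5=60 best=110 → l++
[6,10] min(3,17)*4=12 best=110 → l++
[7,10] min(11,17)*3=33 best=110 → l++
[8,10] min(19,17)*2=34 best=110 → r--
[8,9] min(19,1)*1=1 best=110 → r--

max area = 110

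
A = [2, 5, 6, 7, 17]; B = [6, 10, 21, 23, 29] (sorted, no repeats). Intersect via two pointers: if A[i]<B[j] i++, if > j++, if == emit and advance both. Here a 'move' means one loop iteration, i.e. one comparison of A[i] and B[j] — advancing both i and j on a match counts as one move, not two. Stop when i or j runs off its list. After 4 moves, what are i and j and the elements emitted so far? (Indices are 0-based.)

i=0 j=0: 2<6, i++
i=1 j=0: 5<6, i++
i=2 j=0: 6==6 emit, i++,j++
i=3 j=1: 7<10, i++

i=4, j=1, emitted=[6]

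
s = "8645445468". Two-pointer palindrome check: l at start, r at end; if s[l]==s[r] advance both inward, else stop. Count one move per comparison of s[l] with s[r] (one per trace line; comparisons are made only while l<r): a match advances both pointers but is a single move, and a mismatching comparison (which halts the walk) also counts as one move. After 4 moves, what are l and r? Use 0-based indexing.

l=4, r=5

[0,9] '8'=='8' → l++,r--
[1,8] '6'=='6' → l++,r--
[2,7] '4'=='4' → l++,r--
[3,6] '5'=='5' → l++,r--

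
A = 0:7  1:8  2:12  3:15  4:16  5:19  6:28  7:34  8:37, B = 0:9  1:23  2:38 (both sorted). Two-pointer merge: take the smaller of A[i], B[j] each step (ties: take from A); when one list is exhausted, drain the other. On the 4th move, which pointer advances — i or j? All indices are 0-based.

i

[i=0,j=0] A[i]=7<=B[j]=9 take 7 → i++
[i=1,j=0] A[i]=8<=B[j]=9 take 8 → i++
[i=2,j=0] A[i]=12>B[j]=9 take 9 → j++
[i=2,j=1] A[i]=12<=B[j]=23 take 12 → i++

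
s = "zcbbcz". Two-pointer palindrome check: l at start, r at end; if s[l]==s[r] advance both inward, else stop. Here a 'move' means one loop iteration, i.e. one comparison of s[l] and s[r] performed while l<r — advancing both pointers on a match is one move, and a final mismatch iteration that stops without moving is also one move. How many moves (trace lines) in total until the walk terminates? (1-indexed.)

3 moves

[1,6] 'z'=='z' → l++,r--
[2,5] 'c'=='c' → l++,r--
[3,4] 'b'=='b' → l++,r--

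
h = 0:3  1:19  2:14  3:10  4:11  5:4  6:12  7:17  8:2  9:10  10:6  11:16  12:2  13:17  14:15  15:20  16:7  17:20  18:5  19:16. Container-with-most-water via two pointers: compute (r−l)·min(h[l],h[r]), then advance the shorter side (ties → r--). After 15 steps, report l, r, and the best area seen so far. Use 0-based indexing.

l=0 r=19: min(3,16)*19=57 best=57 *, l++
l=1 r=19: min(19,16)*18=288 best=288 *, r--
l=1 r=18: min(19,5)*17=85 best=288, r--
l=1 r=17: min(19,20)*16=304 best=304 *, l++
l=2 r=17: min(14,20)*15=210 best=304, l++
l=3 r=17: min(10,20)*14=140 best=304, l++
l=4 r=17: min(11,20)*13=143 best=304, l++
l=5 r=17: min(4,20)*12=48 best=304, l++
l=6 r=17: min(12,20)*11=132 best=304, l++
l=7 r=17: min(17,20)*10=170 best=304, l++
l=8 r=17: min(2,20)*9=18 best=304, l++
l=9 r=17: min(10,20)*8=80 best=304, l++
l=10 r=17: min(6,20)*7=42 best=304, l++
l=11 r=17: min(16,20)*6=96 best=304, l++
l=12 r=17: min(2,20)*5=10 best=304, l++

l=13, r=17, best area=304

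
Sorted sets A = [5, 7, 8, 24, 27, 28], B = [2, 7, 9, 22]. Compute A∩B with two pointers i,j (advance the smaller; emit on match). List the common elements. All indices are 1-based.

intersection = [7]

i=1 j=1: 5>2, j++
i=1 j=2: 5<7, i++
i=2 j=2: 7==7 emit, i++,j++
i=3 j=3: 8<9, i++
i=4 j=3: 24>9, j++
i=4 j=4: 24>22, j++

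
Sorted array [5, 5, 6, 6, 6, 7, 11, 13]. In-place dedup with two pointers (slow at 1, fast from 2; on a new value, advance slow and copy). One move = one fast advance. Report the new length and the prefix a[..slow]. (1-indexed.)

(s=1,f=2) a[fast]=5=a[slow] dup → fast++
(s=1,f=3) a[fast]=6≠a[slow]=5 write a[2]=6 → slow++,fast++
(s=2,f=4) a[fast]=6=a[slow] dup → fast++
(s=2,f=5) a[fast]=6=a[slow] dup → fast++
(s=2,f=6) a[fast]=7≠a[slow]=6 write a[3]=7 → slow++,fast++
(s=3,f=7) a[fast]=11≠a[slow]=7 write a[4]=11 → slow++,fast++
(s=4,f=8) a[fast]=13≠a[slow]=11 write a[5]=13 → slow++,fast++

length 5; prefix = [5, 6, 7, 11, 13]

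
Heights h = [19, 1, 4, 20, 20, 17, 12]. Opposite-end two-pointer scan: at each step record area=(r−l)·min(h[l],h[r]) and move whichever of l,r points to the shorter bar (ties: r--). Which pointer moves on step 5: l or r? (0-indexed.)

l=0 r=6: min(19,12)*6=72 best=72 *, r--
l=0 r=5: min(19,17)*5=85 best=85 *, r--
l=0 r=4: min(19,20)*4=76 best=85, l++
l=1 r=4: min(1,20)*3=3 best=85, l++
l=2 r=4: min(4,20)*2=8 best=85, l++

l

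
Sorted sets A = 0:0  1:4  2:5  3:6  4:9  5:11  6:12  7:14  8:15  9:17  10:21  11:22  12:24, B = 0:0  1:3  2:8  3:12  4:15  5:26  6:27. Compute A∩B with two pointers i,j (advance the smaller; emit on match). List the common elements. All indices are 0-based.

intersection = [0, 12, 15]

i=0 j=0: 0==0 emit, i++,j++
i=1 j=1: 4>3, j++
i=1 j=2: 4<8, i++
i=2 j=2: 5<8, i++
i=3 j=2: 6<8, i++
i=4 j=2: 9>8, j++
i=4 j=3: 9<12, i++
i=5 j=3: 11<12, i++
i=6 j=3: 12==12 emit, i++,j++
i=7 j=4: 14<15, i++
i=8 j=4: 15==15 emit, i++,j++
i=9 j=5: 17<26, i++
i=10 j=5: 21<26, i++
i=11 j=5: 22<26, i++
i=12 j=5: 24<26, i++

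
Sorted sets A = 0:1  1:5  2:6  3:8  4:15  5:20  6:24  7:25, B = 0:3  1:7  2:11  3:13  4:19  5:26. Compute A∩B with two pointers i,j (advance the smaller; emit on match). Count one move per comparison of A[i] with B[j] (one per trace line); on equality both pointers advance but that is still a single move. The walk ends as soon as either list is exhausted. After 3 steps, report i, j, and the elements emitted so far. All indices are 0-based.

[i=0,j=0] 1<3 → i++
[i=1,j=0] 5>3 → j++
[i=1,j=1] 5<7 → i++

i=2, j=1, emitted=[]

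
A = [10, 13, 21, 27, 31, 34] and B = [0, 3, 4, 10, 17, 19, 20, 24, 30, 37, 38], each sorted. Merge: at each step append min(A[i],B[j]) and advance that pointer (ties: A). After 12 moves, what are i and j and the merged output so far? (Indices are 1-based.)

[i=1,j=1] A[i]=10>B[j]=0 take 0 → j++
[i=1,j=2] A[i]=10>B[j]=3 take 3 → j++
[i=1,j=3] A[i]=10>B[j]=4 take 4 → j++
[i=1,j=4] A[i]=10<=B[j]=10 take 10 → i++
[i=2,j=4] A[i]=13>B[j]=10 take 10 → j++
[i=2,j=5] A[i]=13<=B[j]=17 take 13 → i++
[i=3,j=5] A[i]=21>B[j]=17 take 17 → j++
[i=3,j=6] A[i]=21>B[j]=19 take 19 → j++
[i=3,j=7] A[i]=21>B[j]=20 take 20 → j++
[i=3,j=8] A[i]=21<=B[j]=24 take 21 → i++
[i=4,j=8] A[i]=27>B[j]=24 take 24 → j++
[i=4,j=9] A[i]=27<=B[j]=30 take 27 → i++

i=5, j=9, merged so far=[0, 3, 4, 10, 10, 13, 17, 19, 20, 21, 24, 27]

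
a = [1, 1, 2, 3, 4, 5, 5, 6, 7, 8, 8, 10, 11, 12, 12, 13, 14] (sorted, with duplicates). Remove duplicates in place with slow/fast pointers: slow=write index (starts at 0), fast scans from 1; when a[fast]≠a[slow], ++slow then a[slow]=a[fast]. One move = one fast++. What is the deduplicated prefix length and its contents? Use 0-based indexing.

slow=0 fast=1: a[fast]=1=a[slow] dup, fast++
slow=0 fast=2: a[fast]=2≠a[slow]=1 write a[1]=2, slow++,fast++
slow=1 fast=3: a[fast]=3≠a[slow]=2 write a[2]=3, slow++,fast++
slow=2 fast=4: a[fast]=4≠a[slow]=3 write a[3]=4, slow++,fast++
slow=3 fast=5: a[fast]=5≠a[slow]=4 write a[4]=5, slow++,fast++
slow=4 fast=6: a[fast]=5=a[slow] dup, fast++
slow=4 fast=7: a[fast]=6≠a[slow]=5 write a[5]=6, slow++,fast++
slow=5 fast=8: a[fast]=7≠a[slow]=6 write a[6]=7, slow++,fast++
slow=6 fast=9: a[fast]=8≠a[slow]=7 write a[7]=8, slow++,fast++
slow=7 fast=10: a[fast]=8=a[slow] dup, fast++
slow=7 fast=11: a[fast]=10≠a[slow]=8 write a[8]=10, slow++,fast++
slow=8 fast=12: a[fast]=11≠a[slow]=10 write a[9]=11, slow++,fast++
slow=9 fast=13: a[fast]=12≠a[slow]=11 write a[10]=12, slow++,fast++
slow=10 fast=14: a[fast]=12=a[slow] dup, fast++
slow=10 fast=15: a[fast]=13≠a[slow]=12 write a[11]=13, slow++,fast++
slow=11 fast=16: a[fast]=14≠a[slow]=13 write a[12]=14, slow++,fast++

length 13; prefix = [1, 2, 3, 4, 5, 6, 7, 8, 10, 11, 12, 13, 14]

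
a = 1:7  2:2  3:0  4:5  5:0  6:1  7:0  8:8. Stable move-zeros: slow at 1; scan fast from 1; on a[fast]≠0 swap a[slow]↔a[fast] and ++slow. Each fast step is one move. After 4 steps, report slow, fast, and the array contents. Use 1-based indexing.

slow=4, fast=5, a=[7, 2, 5, 0, 0, 1, 0, 8]

(s=1,f=1) a[fast]=7≠0 swap→a[1]=7 → slow++,fast++
(s=2,f=2) a[fast]=2≠0 swap→a[2]=2 → slow++,fast++
(s=3,f=3) a[fast]=0 → fast++
(s=3,f=4) a[fast]=5≠0 swap→a[3]=5 → slow++,fast++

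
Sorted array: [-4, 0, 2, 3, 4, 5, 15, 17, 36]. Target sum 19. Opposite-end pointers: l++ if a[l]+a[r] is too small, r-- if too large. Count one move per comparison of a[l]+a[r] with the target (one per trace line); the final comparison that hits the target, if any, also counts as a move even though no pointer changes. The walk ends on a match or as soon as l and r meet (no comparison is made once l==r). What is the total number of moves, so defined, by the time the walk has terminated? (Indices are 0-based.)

4 moves

l=0 r=8: -4+36=32 >19, r--
l=0 r=7: -4+17=13 <19, l++
l=1 r=7: 0+17=17 <19, l++
l=2 r=7: 2+17=19, found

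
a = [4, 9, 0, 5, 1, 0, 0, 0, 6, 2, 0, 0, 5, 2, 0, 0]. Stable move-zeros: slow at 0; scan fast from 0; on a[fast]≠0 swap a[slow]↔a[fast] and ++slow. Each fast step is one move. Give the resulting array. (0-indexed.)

slow=0 fast=0: a[fast]=4≠0 swap→a[0]=4, slow++,fast++
slow=1 fast=1: a[fast]=9≠0 swap→a[1]=9, slow++,fast++
slow=2 fast=2: a[fast]=0, fast++
slow=2 fast=3: a[fast]=5≠0 swap→a[2]=5, slow++,fast++
slow=3 fast=4: a[fast]=1≠0 swap→a[3]=1, slow++,fast++
slow=4 fast=5: a[fast]=0, fast++
slow=4 fast=6: a[fast]=0, fast++
slow=4 fast=7: a[fast]=0, fast++
slow=4 fast=8: a[fast]=6≠0 swap→a[4]=6, slow++,fast++
slow=5 fast=9: a[fast]=2≠0 swap→a[5]=2, slow++,fast++
slow=6 fast=10: a[fast]=0, fast++
slow=6 fast=11: a[fast]=0, fast++
slow=6 fast=12: a[fast]=5≠0 swap→a[6]=5, slow++,fast++
slow=7 fast=13: a[fast]=2≠0 swap→a[7]=2, slow++,fast++
slow=8 fast=14: a[fast]=0, fast++
slow=8 fast=15: a[fast]=0, fast++

[4, 9, 5, 1, 6, 2, 5, 2, 0, 0, 0, 0, 0, 0, 0, 0]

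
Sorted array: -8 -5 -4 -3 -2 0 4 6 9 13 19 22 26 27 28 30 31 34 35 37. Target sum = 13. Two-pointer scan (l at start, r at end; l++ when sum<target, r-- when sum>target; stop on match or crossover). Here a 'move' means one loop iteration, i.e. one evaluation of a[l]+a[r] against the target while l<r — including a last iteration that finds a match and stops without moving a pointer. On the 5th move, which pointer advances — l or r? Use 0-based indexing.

l=0 r=19: -8+37=29 >13, r--
l=0 r=18: -8+35=27 >13, r--
l=0 r=17: -8+34=26 >13, r--
l=0 r=16: -8+31=23 >13, r--
l=0 r=15: -8+30=22 >13, r--

r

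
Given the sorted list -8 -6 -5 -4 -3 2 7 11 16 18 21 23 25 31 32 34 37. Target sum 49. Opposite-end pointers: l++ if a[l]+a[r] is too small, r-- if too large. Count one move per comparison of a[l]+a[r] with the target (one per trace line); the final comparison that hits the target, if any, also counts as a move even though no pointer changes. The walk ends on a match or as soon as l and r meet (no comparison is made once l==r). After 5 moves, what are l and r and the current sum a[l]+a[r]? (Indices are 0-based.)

[0,16] -8+37=29 <49 → l++
[1,16] -6+37=31 <49 → l++
[2,16] -5+37=32 <49 → l++
[3,16] -4+37=33 <49 → l++
[4,16] -3+37=34 <49 → l++

l=5, r=16, sum=39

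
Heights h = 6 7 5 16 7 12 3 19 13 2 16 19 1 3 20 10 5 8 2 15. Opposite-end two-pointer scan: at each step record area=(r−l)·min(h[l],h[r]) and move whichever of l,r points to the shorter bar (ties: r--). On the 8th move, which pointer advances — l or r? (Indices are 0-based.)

r

l=0 r=19: min(6,15)*19=114 best=114 *, l++
l=1 r=19: min(7,15)*18=126 best=126 *, l++
l=2 r=19: min(5,15)*17=85 best=126, l++
l=3 r=19: min(16,15)*16=240 best=240 *, r--
l=3 r=18: min(16,2)*15=30 best=240, r--
l=3 r=17: min(16,8)*14=112 best=240, r--
l=3 r=16: min(16,5)*13=65 best=240, r--
l=3 r=15: min(16,10)*12=120 best=240, r--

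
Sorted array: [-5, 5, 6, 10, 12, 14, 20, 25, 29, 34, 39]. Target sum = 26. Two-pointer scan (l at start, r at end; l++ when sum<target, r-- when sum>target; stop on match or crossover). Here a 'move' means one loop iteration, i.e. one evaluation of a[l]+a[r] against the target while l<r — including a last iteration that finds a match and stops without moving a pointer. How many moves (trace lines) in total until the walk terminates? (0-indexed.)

[0,10] -5+39=34 >26 → r--
[0,9] -5+34=29 >26 → r--
[0,8] -5+29=24 <26 → l++
[1,8] 5+29=34 >26 → r--
[1,7] 5+25=30 >26 → r--
[1,6] 5+20=25 <26 → l++
[2,6] 6+20=26 → found

7 moves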